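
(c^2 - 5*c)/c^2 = (c - 5)/c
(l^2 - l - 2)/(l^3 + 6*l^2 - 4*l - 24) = (l + 1)/(l^2 + 8*l + 12)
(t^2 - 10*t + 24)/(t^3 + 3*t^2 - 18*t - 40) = (t - 6)/(t^2 + 7*t + 10)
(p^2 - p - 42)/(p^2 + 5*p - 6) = (p - 7)/(p - 1)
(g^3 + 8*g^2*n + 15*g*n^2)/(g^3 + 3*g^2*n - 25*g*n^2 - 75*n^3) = g/(g - 5*n)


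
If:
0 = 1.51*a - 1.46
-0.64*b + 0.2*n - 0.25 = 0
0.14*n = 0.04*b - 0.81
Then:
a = 0.97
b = -2.41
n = -6.48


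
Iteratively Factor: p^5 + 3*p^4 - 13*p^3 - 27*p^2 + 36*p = (p - 1)*(p^4 + 4*p^3 - 9*p^2 - 36*p) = (p - 1)*(p + 3)*(p^3 + p^2 - 12*p) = p*(p - 1)*(p + 3)*(p^2 + p - 12) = p*(p - 1)*(p + 3)*(p + 4)*(p - 3)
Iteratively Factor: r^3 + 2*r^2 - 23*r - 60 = (r - 5)*(r^2 + 7*r + 12) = (r - 5)*(r + 3)*(r + 4)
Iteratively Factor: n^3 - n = (n - 1)*(n^2 + n) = n*(n - 1)*(n + 1)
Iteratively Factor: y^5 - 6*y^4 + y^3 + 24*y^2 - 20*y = (y - 2)*(y^4 - 4*y^3 - 7*y^2 + 10*y) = (y - 2)*(y - 1)*(y^3 - 3*y^2 - 10*y) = (y - 5)*(y - 2)*(y - 1)*(y^2 + 2*y) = (y - 5)*(y - 2)*(y - 1)*(y + 2)*(y)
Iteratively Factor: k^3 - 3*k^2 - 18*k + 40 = (k - 5)*(k^2 + 2*k - 8) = (k - 5)*(k + 4)*(k - 2)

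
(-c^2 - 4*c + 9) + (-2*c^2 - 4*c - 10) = -3*c^2 - 8*c - 1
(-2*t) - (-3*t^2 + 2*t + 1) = 3*t^2 - 4*t - 1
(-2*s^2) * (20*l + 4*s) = -40*l*s^2 - 8*s^3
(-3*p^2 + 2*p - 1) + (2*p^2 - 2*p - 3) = -p^2 - 4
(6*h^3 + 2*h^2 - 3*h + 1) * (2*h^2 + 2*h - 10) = 12*h^5 + 16*h^4 - 62*h^3 - 24*h^2 + 32*h - 10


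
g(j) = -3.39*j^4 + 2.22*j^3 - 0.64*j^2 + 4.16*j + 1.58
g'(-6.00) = 3180.56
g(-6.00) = -4919.38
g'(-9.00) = 10440.38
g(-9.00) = -23947.87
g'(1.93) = -70.99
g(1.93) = -23.85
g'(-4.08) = 1041.21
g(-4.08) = -1116.20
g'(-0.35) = 6.01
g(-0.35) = -0.10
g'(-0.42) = 6.88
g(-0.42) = -0.55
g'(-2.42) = 238.44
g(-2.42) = -159.97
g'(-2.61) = 293.96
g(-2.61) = -210.42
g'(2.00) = -80.24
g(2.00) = -29.14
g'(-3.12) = 484.82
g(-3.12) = -406.29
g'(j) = -13.56*j^3 + 6.66*j^2 - 1.28*j + 4.16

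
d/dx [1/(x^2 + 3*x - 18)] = (-2*x - 3)/(x^2 + 3*x - 18)^2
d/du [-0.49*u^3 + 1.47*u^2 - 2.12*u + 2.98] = -1.47*u^2 + 2.94*u - 2.12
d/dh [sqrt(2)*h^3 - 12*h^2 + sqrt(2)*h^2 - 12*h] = 3*sqrt(2)*h^2 - 24*h + 2*sqrt(2)*h - 12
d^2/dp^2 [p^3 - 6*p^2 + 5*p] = 6*p - 12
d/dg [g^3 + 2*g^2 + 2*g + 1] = 3*g^2 + 4*g + 2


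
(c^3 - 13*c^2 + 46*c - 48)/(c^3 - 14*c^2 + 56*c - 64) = (c - 3)/(c - 4)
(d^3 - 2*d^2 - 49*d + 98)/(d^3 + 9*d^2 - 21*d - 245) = (d^2 - 9*d + 14)/(d^2 + 2*d - 35)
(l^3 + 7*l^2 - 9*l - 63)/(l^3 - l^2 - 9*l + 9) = (l + 7)/(l - 1)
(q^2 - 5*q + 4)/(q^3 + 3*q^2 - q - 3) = (q - 4)/(q^2 + 4*q + 3)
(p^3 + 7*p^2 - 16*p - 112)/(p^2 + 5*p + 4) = (p^2 + 3*p - 28)/(p + 1)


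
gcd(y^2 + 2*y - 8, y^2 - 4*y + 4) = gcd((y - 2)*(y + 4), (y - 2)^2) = y - 2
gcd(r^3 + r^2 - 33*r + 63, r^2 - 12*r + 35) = 1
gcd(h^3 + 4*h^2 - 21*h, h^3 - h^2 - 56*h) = h^2 + 7*h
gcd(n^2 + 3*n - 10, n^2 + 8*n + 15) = n + 5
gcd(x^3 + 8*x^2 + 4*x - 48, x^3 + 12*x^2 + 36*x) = x + 6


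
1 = 1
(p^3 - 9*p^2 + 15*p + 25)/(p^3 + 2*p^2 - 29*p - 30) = (p - 5)/(p + 6)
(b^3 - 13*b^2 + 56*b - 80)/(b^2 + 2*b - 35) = (b^2 - 8*b + 16)/(b + 7)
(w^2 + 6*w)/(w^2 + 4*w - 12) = w/(w - 2)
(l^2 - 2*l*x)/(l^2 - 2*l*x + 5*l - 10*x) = l/(l + 5)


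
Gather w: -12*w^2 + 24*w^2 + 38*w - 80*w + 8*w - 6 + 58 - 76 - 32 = 12*w^2 - 34*w - 56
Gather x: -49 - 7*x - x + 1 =-8*x - 48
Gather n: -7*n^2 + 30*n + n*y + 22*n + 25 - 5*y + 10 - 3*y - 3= -7*n^2 + n*(y + 52) - 8*y + 32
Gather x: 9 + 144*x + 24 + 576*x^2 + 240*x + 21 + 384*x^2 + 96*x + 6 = 960*x^2 + 480*x + 60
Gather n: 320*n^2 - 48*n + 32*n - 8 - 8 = 320*n^2 - 16*n - 16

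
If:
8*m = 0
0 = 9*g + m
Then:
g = 0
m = 0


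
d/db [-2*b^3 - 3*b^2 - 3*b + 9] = -6*b^2 - 6*b - 3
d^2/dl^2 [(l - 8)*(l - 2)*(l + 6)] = 6*l - 8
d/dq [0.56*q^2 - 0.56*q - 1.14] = 1.12*q - 0.56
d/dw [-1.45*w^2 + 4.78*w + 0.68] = 4.78 - 2.9*w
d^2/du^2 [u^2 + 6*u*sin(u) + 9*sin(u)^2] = -6*u*sin(u) - 36*sin(u)^2 + 12*cos(u) + 20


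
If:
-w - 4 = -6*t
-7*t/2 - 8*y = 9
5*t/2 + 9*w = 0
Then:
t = 72/113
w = -20/113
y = -1269/904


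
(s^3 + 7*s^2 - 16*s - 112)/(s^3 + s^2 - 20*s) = (s^2 + 11*s + 28)/(s*(s + 5))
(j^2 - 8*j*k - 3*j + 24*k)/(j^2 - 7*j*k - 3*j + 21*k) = (j - 8*k)/(j - 7*k)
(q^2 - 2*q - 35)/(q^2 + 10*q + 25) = (q - 7)/(q + 5)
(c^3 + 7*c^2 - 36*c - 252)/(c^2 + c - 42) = c + 6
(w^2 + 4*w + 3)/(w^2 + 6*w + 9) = (w + 1)/(w + 3)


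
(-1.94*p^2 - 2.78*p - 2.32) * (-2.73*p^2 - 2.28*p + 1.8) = 5.2962*p^4 + 12.0126*p^3 + 9.18*p^2 + 0.2856*p - 4.176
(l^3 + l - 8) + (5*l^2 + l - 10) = l^3 + 5*l^2 + 2*l - 18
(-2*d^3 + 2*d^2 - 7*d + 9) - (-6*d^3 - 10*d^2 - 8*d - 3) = 4*d^3 + 12*d^2 + d + 12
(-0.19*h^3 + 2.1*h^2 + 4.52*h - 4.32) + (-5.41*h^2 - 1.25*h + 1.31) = -0.19*h^3 - 3.31*h^2 + 3.27*h - 3.01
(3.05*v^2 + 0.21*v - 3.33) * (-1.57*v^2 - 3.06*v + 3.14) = -4.7885*v^4 - 9.6627*v^3 + 14.1625*v^2 + 10.8492*v - 10.4562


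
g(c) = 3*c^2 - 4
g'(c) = 6*c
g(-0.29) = -3.75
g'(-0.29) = -1.74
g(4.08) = 45.94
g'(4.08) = 24.48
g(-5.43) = 84.45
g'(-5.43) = -32.58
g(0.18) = -3.90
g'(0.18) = 1.08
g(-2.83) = 20.03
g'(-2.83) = -16.98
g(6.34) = 116.59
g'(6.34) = 38.04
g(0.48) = -3.31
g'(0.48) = 2.88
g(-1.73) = 4.98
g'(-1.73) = -10.38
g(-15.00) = 671.00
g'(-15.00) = -90.00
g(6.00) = 104.00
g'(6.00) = 36.00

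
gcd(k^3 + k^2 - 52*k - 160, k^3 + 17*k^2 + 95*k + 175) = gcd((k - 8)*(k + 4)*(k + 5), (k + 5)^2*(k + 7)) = k + 5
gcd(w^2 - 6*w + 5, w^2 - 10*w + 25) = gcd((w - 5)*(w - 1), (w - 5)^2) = w - 5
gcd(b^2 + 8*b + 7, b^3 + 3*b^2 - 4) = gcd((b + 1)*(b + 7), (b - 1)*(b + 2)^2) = 1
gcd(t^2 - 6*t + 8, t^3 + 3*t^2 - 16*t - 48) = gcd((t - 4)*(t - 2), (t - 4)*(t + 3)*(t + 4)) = t - 4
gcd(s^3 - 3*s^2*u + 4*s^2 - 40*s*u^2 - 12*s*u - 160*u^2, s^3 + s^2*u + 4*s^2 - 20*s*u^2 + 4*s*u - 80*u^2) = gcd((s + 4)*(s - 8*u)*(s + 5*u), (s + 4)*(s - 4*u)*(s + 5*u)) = s^2 + 5*s*u + 4*s + 20*u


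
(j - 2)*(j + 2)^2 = j^3 + 2*j^2 - 4*j - 8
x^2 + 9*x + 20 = (x + 4)*(x + 5)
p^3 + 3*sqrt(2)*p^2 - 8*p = p*(p - sqrt(2))*(p + 4*sqrt(2))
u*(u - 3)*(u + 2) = u^3 - u^2 - 6*u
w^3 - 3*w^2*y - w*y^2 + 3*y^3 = (w - 3*y)*(w - y)*(w + y)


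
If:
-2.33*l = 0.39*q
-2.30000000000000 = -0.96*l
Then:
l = 2.40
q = -14.31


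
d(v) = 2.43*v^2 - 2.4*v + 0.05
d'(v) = 4.86*v - 2.4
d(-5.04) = 73.87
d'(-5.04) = -26.89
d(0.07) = -0.11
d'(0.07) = -2.06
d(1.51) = 1.97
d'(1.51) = 4.94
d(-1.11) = 5.71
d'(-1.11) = -7.79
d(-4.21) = 53.22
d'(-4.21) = -22.86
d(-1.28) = 7.10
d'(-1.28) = -8.62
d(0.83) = -0.27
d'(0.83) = 1.63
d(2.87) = 13.18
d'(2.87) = 11.55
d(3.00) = 14.72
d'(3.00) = 12.18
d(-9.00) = 218.48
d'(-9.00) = -46.14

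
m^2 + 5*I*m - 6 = (m + 2*I)*(m + 3*I)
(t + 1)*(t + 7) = t^2 + 8*t + 7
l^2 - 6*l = l*(l - 6)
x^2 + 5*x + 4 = (x + 1)*(x + 4)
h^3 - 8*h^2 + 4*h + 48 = (h - 6)*(h - 4)*(h + 2)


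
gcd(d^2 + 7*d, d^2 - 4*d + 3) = 1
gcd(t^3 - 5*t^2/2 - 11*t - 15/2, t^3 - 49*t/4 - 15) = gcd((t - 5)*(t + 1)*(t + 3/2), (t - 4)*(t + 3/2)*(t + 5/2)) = t + 3/2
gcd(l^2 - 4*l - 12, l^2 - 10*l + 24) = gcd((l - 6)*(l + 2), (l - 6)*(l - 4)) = l - 6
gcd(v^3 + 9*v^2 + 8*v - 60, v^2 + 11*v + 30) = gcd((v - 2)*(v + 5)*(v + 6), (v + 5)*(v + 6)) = v^2 + 11*v + 30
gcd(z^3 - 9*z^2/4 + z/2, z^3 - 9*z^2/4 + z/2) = z^3 - 9*z^2/4 + z/2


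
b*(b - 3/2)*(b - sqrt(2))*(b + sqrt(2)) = b^4 - 3*b^3/2 - 2*b^2 + 3*b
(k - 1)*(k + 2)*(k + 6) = k^3 + 7*k^2 + 4*k - 12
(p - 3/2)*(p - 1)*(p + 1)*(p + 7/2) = p^4 + 2*p^3 - 25*p^2/4 - 2*p + 21/4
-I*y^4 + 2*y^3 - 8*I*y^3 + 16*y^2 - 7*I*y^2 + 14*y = y*(y + 7)*(y + 2*I)*(-I*y - I)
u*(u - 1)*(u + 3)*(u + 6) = u^4 + 8*u^3 + 9*u^2 - 18*u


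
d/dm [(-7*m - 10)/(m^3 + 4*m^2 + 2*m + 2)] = 2*(7*m^3 + 29*m^2 + 40*m + 3)/(m^6 + 8*m^5 + 20*m^4 + 20*m^3 + 20*m^2 + 8*m + 4)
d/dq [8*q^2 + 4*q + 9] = 16*q + 4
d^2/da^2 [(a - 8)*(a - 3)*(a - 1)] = 6*a - 24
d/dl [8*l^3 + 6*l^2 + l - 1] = 24*l^2 + 12*l + 1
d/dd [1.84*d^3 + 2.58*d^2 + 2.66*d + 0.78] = 5.52*d^2 + 5.16*d + 2.66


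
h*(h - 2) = h^2 - 2*h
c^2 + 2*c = c*(c + 2)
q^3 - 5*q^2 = q^2*(q - 5)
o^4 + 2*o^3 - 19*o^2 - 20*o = o*(o - 4)*(o + 1)*(o + 5)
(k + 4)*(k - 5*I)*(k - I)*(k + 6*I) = k^4 + 4*k^3 + 31*k^2 + 124*k - 30*I*k - 120*I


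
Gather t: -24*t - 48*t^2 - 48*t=-48*t^2 - 72*t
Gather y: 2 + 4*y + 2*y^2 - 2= 2*y^2 + 4*y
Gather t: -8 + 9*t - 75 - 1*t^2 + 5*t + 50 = -t^2 + 14*t - 33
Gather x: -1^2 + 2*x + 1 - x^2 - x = -x^2 + x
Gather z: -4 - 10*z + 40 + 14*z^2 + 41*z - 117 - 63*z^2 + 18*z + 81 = -49*z^2 + 49*z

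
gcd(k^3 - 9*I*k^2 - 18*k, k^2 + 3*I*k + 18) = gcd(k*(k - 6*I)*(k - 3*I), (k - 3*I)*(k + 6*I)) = k - 3*I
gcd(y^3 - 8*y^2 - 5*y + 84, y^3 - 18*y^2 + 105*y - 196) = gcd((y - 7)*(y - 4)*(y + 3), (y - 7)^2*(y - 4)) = y^2 - 11*y + 28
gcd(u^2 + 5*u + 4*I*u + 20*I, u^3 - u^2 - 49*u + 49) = 1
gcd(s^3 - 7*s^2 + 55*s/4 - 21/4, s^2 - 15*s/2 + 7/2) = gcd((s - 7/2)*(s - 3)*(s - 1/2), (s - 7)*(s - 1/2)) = s - 1/2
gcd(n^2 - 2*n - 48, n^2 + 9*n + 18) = n + 6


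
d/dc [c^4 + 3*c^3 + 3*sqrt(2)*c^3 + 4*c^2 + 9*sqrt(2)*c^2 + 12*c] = 4*c^3 + 9*c^2 + 9*sqrt(2)*c^2 + 8*c + 18*sqrt(2)*c + 12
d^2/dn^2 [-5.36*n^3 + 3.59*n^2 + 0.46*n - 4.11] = 7.18 - 32.16*n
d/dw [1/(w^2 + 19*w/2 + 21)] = 2*(-4*w - 19)/(2*w^2 + 19*w + 42)^2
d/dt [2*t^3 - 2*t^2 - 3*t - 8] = 6*t^2 - 4*t - 3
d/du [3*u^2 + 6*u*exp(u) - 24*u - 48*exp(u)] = 6*u*exp(u) + 6*u - 42*exp(u) - 24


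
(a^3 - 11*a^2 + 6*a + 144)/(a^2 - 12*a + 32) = (a^2 - 3*a - 18)/(a - 4)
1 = 1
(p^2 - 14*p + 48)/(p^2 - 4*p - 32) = (p - 6)/(p + 4)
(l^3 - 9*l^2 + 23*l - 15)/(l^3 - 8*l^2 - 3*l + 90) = (l^2 - 4*l + 3)/(l^2 - 3*l - 18)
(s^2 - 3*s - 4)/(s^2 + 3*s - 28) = (s + 1)/(s + 7)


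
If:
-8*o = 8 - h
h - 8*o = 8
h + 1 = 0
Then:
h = -1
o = -9/8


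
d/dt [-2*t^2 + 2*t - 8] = 2 - 4*t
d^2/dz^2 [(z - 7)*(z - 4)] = 2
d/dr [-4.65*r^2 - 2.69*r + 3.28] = -9.3*r - 2.69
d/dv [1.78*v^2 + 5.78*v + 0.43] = 3.56*v + 5.78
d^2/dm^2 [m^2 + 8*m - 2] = 2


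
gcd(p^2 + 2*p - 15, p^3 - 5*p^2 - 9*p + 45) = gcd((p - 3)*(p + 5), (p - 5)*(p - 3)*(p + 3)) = p - 3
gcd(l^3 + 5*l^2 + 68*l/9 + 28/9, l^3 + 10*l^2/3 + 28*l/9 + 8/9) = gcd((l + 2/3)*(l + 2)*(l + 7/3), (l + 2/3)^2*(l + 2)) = l^2 + 8*l/3 + 4/3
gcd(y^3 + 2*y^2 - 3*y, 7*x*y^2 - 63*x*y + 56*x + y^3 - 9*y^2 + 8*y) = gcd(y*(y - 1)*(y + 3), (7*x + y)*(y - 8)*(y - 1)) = y - 1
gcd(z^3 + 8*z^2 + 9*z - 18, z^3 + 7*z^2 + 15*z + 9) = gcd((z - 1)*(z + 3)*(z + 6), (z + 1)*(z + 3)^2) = z + 3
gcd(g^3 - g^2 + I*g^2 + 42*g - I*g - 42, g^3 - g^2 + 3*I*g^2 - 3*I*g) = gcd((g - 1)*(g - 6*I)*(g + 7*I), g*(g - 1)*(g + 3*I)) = g - 1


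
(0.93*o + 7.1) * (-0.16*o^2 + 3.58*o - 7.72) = -0.1488*o^3 + 2.1934*o^2 + 18.2384*o - 54.812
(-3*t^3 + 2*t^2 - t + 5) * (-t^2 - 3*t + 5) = 3*t^5 + 7*t^4 - 20*t^3 + 8*t^2 - 20*t + 25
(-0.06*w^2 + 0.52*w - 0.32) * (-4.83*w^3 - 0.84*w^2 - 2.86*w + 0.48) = 0.2898*w^5 - 2.4612*w^4 + 1.2804*w^3 - 1.2472*w^2 + 1.1648*w - 0.1536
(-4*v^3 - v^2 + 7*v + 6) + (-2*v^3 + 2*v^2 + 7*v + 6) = -6*v^3 + v^2 + 14*v + 12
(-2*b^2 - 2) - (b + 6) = -2*b^2 - b - 8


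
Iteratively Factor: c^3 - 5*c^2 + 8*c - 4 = (c - 1)*(c^2 - 4*c + 4) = (c - 2)*(c - 1)*(c - 2)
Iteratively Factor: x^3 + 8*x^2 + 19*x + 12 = (x + 1)*(x^2 + 7*x + 12) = (x + 1)*(x + 3)*(x + 4)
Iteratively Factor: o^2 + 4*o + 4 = (o + 2)*(o + 2)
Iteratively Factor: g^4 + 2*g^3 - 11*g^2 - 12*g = (g)*(g^3 + 2*g^2 - 11*g - 12) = g*(g - 3)*(g^2 + 5*g + 4) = g*(g - 3)*(g + 1)*(g + 4)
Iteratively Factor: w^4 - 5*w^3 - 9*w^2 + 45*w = (w - 3)*(w^3 - 2*w^2 - 15*w) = (w - 3)*(w + 3)*(w^2 - 5*w) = w*(w - 3)*(w + 3)*(w - 5)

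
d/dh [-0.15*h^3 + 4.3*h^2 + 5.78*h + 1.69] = -0.45*h^2 + 8.6*h + 5.78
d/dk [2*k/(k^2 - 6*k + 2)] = 2*(2 - k^2)/(k^4 - 12*k^3 + 40*k^2 - 24*k + 4)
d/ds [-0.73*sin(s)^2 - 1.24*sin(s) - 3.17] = -(1.46*sin(s) + 1.24)*cos(s)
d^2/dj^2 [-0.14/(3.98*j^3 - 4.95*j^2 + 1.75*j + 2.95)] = ((3.3432*j - 1.386)*(3.98*j^3 - 4.95*j^2 + 1.75*j + 2.95) - 0.14*(11.94*j^2 - 9.9*j + 1.75)*(23.88*j^2 - 19.8*j + 3.5))/(3.98*j^3 - 4.95*j^2 + 1.75*j + 2.95)^3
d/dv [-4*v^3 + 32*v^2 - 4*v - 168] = -12*v^2 + 64*v - 4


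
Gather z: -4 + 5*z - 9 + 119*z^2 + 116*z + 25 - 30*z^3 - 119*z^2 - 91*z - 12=-30*z^3 + 30*z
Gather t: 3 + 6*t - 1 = 6*t + 2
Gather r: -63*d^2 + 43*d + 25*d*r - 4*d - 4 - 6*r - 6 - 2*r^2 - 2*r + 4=-63*d^2 + 39*d - 2*r^2 + r*(25*d - 8) - 6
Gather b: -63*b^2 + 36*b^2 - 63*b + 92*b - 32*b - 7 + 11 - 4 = -27*b^2 - 3*b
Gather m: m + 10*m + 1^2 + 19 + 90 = 11*m + 110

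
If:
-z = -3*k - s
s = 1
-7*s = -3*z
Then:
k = 4/9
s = 1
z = 7/3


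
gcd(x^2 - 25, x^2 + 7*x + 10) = x + 5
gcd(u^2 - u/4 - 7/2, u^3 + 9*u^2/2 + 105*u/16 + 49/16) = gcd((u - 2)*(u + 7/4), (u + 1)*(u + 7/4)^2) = u + 7/4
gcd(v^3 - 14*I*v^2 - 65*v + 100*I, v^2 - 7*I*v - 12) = v - 4*I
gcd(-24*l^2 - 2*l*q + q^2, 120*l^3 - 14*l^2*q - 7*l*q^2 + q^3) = -24*l^2 - 2*l*q + q^2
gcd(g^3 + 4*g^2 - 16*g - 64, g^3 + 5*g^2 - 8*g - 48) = g^2 + 8*g + 16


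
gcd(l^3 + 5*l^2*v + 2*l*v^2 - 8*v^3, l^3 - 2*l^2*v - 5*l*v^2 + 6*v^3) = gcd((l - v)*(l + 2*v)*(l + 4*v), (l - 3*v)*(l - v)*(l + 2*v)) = -l^2 - l*v + 2*v^2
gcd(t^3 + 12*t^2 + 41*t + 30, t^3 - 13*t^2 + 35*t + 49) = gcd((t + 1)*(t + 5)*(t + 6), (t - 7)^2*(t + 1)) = t + 1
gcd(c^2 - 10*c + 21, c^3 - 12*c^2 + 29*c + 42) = c - 7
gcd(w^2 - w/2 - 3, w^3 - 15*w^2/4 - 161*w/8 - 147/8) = w + 3/2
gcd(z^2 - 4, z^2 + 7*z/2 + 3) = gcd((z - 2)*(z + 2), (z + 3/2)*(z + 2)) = z + 2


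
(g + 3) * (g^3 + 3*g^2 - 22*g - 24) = g^4 + 6*g^3 - 13*g^2 - 90*g - 72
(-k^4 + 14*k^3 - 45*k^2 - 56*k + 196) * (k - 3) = -k^5 + 17*k^4 - 87*k^3 + 79*k^2 + 364*k - 588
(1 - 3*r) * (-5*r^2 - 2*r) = 15*r^3 + r^2 - 2*r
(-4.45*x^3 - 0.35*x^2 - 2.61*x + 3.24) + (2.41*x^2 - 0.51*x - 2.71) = -4.45*x^3 + 2.06*x^2 - 3.12*x + 0.53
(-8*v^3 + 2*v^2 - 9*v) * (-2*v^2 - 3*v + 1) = 16*v^5 + 20*v^4 + 4*v^3 + 29*v^2 - 9*v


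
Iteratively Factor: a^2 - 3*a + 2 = (a - 1)*(a - 2)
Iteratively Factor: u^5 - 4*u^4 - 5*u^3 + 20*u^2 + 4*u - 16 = (u - 4)*(u^4 - 5*u^2 + 4) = (u - 4)*(u - 2)*(u^3 + 2*u^2 - u - 2) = (u - 4)*(u - 2)*(u + 2)*(u^2 - 1) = (u - 4)*(u - 2)*(u - 1)*(u + 2)*(u + 1)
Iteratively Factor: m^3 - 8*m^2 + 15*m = (m - 3)*(m^2 - 5*m) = (m - 5)*(m - 3)*(m)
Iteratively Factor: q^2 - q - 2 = (q + 1)*(q - 2)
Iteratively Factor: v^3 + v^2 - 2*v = (v)*(v^2 + v - 2) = v*(v - 1)*(v + 2)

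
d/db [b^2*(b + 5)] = b*(3*b + 10)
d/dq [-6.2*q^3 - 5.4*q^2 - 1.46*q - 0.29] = -18.6*q^2 - 10.8*q - 1.46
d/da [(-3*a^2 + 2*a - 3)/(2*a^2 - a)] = (-a^2 + 12*a - 3)/(a^2*(4*a^2 - 4*a + 1))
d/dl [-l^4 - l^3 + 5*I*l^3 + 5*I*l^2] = l*(-4*l^2 - 3*l + 15*I*l + 10*I)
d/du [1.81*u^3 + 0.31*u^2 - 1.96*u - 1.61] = 5.43*u^2 + 0.62*u - 1.96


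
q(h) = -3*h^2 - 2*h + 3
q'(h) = -6*h - 2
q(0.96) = -1.68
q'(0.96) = -7.76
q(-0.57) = 3.17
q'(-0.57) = 1.42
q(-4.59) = -51.02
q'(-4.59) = 25.54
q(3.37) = -37.81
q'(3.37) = -22.22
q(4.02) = -53.52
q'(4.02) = -26.12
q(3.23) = -34.76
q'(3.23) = -21.38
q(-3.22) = -21.67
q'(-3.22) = 17.32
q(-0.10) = 3.17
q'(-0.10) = -1.40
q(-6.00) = -93.00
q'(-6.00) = 34.00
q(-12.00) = -405.00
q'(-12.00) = 70.00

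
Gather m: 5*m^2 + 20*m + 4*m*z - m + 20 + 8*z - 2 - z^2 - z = 5*m^2 + m*(4*z + 19) - z^2 + 7*z + 18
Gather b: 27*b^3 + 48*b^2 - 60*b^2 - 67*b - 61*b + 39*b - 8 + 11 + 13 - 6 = 27*b^3 - 12*b^2 - 89*b + 10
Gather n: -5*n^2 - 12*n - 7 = -5*n^2 - 12*n - 7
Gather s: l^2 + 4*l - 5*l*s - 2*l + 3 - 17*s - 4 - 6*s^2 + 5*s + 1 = l^2 + 2*l - 6*s^2 + s*(-5*l - 12)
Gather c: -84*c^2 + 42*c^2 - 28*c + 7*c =-42*c^2 - 21*c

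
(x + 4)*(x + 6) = x^2 + 10*x + 24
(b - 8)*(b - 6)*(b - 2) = b^3 - 16*b^2 + 76*b - 96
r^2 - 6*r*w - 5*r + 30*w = (r - 5)*(r - 6*w)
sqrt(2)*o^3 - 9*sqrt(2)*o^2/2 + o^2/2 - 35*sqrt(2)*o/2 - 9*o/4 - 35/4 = (o - 7)*(o + 5/2)*(sqrt(2)*o + 1/2)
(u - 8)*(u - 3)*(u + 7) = u^3 - 4*u^2 - 53*u + 168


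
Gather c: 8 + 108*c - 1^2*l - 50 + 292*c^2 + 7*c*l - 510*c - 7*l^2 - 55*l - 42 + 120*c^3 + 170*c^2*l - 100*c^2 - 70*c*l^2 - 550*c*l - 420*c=120*c^3 + c^2*(170*l + 192) + c*(-70*l^2 - 543*l - 822) - 7*l^2 - 56*l - 84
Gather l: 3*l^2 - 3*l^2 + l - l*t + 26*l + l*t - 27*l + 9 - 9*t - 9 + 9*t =0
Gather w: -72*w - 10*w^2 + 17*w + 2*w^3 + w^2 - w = 2*w^3 - 9*w^2 - 56*w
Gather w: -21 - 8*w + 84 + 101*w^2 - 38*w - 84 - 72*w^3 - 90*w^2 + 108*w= -72*w^3 + 11*w^2 + 62*w - 21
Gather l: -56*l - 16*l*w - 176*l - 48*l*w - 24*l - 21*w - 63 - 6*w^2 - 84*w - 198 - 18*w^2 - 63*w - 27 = l*(-64*w - 256) - 24*w^2 - 168*w - 288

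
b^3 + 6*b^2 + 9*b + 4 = (b + 1)^2*(b + 4)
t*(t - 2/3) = t^2 - 2*t/3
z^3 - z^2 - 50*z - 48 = (z - 8)*(z + 1)*(z + 6)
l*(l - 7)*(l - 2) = l^3 - 9*l^2 + 14*l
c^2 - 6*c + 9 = (c - 3)^2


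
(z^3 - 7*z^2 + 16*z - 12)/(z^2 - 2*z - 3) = (z^2 - 4*z + 4)/(z + 1)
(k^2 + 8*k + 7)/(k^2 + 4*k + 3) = (k + 7)/(k + 3)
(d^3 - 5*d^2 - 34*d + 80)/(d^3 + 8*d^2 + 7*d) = (d^3 - 5*d^2 - 34*d + 80)/(d*(d^2 + 8*d + 7))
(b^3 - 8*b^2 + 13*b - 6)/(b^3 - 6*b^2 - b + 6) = (b - 1)/(b + 1)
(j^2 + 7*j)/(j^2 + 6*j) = (j + 7)/(j + 6)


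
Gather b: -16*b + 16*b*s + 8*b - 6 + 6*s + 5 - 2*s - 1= b*(16*s - 8) + 4*s - 2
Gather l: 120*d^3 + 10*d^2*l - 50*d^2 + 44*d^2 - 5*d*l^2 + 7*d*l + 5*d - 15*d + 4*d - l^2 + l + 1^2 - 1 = 120*d^3 - 6*d^2 - 6*d + l^2*(-5*d - 1) + l*(10*d^2 + 7*d + 1)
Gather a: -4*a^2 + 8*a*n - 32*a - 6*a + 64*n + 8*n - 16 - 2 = -4*a^2 + a*(8*n - 38) + 72*n - 18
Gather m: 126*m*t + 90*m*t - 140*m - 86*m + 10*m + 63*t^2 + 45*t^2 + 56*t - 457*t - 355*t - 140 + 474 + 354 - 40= m*(216*t - 216) + 108*t^2 - 756*t + 648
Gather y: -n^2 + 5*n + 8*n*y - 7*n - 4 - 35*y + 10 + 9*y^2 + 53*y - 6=-n^2 - 2*n + 9*y^2 + y*(8*n + 18)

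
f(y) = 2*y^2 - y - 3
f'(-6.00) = -25.00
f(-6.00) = 75.00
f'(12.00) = 47.00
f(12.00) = 273.00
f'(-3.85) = -16.40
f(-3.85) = 30.50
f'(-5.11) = -21.44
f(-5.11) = 54.33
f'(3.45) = 12.80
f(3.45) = 17.36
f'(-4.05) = -17.20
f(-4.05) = 33.86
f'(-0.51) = -3.04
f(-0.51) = -1.97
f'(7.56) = 29.24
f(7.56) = 103.75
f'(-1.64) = -7.56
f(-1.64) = 4.02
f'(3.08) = 11.32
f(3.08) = 12.89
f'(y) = 4*y - 1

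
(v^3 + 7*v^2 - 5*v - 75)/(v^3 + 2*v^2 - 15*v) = (v + 5)/v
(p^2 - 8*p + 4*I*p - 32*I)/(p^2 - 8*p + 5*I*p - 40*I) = (p + 4*I)/(p + 5*I)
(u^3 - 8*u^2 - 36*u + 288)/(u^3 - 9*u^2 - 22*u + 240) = (u + 6)/(u + 5)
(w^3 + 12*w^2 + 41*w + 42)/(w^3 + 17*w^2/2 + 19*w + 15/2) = 2*(w^2 + 9*w + 14)/(2*w^2 + 11*w + 5)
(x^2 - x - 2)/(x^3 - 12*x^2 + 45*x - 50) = (x + 1)/(x^2 - 10*x + 25)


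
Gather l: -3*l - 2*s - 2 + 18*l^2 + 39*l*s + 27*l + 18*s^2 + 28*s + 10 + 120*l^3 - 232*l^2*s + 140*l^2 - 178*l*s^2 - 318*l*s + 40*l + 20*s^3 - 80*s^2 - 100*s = 120*l^3 + l^2*(158 - 232*s) + l*(-178*s^2 - 279*s + 64) + 20*s^3 - 62*s^2 - 74*s + 8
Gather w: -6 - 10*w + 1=-10*w - 5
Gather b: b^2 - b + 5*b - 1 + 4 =b^2 + 4*b + 3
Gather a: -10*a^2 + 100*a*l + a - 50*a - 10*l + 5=-10*a^2 + a*(100*l - 49) - 10*l + 5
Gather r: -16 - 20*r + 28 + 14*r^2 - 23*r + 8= 14*r^2 - 43*r + 20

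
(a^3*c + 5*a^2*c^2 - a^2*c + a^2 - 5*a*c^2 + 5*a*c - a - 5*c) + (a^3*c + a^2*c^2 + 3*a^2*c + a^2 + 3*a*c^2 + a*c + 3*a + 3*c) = 2*a^3*c + 6*a^2*c^2 + 2*a^2*c + 2*a^2 - 2*a*c^2 + 6*a*c + 2*a - 2*c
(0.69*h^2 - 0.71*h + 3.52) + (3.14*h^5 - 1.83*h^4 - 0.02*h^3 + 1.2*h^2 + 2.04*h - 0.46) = 3.14*h^5 - 1.83*h^4 - 0.02*h^3 + 1.89*h^2 + 1.33*h + 3.06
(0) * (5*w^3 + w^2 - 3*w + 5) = 0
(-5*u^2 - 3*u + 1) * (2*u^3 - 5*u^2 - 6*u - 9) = -10*u^5 + 19*u^4 + 47*u^3 + 58*u^2 + 21*u - 9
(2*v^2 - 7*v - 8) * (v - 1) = 2*v^3 - 9*v^2 - v + 8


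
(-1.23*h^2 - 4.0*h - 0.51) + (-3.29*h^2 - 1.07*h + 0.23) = -4.52*h^2 - 5.07*h - 0.28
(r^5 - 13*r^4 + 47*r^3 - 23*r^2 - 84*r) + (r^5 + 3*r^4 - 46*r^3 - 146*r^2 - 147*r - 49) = 2*r^5 - 10*r^4 + r^3 - 169*r^2 - 231*r - 49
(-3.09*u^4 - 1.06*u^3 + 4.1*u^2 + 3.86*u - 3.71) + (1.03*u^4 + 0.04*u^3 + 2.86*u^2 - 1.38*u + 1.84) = -2.06*u^4 - 1.02*u^3 + 6.96*u^2 + 2.48*u - 1.87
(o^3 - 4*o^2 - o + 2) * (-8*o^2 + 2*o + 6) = -8*o^5 + 34*o^4 + 6*o^3 - 42*o^2 - 2*o + 12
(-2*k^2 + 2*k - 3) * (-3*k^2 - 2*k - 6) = 6*k^4 - 2*k^3 + 17*k^2 - 6*k + 18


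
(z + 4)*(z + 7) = z^2 + 11*z + 28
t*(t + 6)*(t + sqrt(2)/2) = t^3 + sqrt(2)*t^2/2 + 6*t^2 + 3*sqrt(2)*t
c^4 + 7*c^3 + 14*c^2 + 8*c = c*(c + 1)*(c + 2)*(c + 4)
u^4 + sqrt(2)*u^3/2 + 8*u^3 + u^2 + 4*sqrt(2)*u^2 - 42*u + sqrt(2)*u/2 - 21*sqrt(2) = (u - 2)*(u + 3)*(u + 7)*(u + sqrt(2)/2)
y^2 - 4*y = y*(y - 4)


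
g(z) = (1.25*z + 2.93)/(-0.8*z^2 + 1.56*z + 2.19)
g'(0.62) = 0.18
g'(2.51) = 14.30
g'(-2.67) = -0.12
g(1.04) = 1.44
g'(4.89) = 0.52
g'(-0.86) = -77.77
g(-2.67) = 0.05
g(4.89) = -0.97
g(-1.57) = -0.43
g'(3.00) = 194.96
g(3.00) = -20.24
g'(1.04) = 0.47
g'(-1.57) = -1.35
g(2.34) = 4.01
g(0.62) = 1.30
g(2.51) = 5.69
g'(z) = (1.25*z + 2.93)*(1.6*z - 1.56)/(-0.8*z^2 + 1.56*z + 2.19)^2 + 1.25/(-0.8*z^2 + 1.56*z + 2.19) = (1.0*z^2 + 4.688*z - 1.8333)/(0.64*z^4 - 2.496*z^3 - 1.0704*z^2 + 6.8328*z + 4.7961)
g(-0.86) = 7.23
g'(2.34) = 6.86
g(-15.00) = 0.08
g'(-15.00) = 0.00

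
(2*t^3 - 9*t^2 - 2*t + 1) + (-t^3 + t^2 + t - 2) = t^3 - 8*t^2 - t - 1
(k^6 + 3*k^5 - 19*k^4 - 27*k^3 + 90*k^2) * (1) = k^6 + 3*k^5 - 19*k^4 - 27*k^3 + 90*k^2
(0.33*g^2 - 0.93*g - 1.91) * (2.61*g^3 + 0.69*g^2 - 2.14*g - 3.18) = 0.8613*g^5 - 2.1996*g^4 - 6.333*g^3 - 0.3771*g^2 + 7.0448*g + 6.0738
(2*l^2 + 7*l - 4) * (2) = 4*l^2 + 14*l - 8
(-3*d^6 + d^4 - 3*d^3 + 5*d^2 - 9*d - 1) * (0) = 0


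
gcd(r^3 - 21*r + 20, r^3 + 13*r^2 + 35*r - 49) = r - 1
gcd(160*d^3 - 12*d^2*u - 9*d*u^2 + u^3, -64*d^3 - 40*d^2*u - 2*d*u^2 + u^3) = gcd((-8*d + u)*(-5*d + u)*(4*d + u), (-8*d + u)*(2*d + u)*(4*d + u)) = -32*d^2 - 4*d*u + u^2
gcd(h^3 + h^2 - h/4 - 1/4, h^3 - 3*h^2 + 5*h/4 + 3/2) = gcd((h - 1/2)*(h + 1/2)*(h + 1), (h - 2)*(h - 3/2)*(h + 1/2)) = h + 1/2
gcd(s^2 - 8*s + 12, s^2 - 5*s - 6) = s - 6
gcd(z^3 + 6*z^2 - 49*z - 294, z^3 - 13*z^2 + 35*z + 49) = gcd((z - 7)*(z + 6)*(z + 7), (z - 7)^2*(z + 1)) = z - 7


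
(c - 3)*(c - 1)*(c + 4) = c^3 - 13*c + 12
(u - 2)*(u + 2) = u^2 - 4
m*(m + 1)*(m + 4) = m^3 + 5*m^2 + 4*m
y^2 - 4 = (y - 2)*(y + 2)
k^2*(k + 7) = k^3 + 7*k^2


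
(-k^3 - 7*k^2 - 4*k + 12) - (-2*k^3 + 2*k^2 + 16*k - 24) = k^3 - 9*k^2 - 20*k + 36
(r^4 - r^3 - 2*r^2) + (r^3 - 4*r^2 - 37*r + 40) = r^4 - 6*r^2 - 37*r + 40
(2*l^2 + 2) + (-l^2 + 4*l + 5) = l^2 + 4*l + 7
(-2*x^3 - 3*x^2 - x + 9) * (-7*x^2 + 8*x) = 14*x^5 + 5*x^4 - 17*x^3 - 71*x^2 + 72*x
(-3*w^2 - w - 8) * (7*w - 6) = -21*w^3 + 11*w^2 - 50*w + 48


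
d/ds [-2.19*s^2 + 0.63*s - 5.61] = 0.63 - 4.38*s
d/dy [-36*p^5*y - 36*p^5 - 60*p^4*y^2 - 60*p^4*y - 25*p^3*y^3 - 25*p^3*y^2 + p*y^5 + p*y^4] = p*(-36*p^4 - 120*p^3*y - 60*p^3 - 75*p^2*y^2 - 50*p^2*y + 5*y^4 + 4*y^3)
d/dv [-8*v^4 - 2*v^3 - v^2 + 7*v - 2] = -32*v^3 - 6*v^2 - 2*v + 7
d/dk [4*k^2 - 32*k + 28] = 8*k - 32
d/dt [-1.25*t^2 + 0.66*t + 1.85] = 0.66 - 2.5*t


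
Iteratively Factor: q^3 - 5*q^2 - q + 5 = (q - 1)*(q^2 - 4*q - 5) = (q - 5)*(q - 1)*(q + 1)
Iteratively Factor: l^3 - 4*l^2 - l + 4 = (l - 4)*(l^2 - 1) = (l - 4)*(l - 1)*(l + 1)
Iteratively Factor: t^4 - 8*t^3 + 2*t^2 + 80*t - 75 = (t - 5)*(t^3 - 3*t^2 - 13*t + 15) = (t - 5)^2*(t^2 + 2*t - 3) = (t - 5)^2*(t - 1)*(t + 3)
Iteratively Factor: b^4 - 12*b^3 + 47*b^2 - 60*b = (b - 5)*(b^3 - 7*b^2 + 12*b) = b*(b - 5)*(b^2 - 7*b + 12) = b*(b - 5)*(b - 4)*(b - 3)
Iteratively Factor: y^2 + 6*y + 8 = (y + 2)*(y + 4)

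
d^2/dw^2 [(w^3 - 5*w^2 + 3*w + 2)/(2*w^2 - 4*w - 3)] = 2*(-6*w^3 - 30*w^2 + 33*w - 37)/(8*w^6 - 48*w^5 + 60*w^4 + 80*w^3 - 90*w^2 - 108*w - 27)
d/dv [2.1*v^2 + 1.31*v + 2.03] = 4.2*v + 1.31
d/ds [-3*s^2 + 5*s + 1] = 5 - 6*s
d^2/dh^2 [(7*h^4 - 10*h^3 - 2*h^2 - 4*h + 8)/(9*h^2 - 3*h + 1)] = 2*(567*h^6 - 567*h^5 + 378*h^4 - 546*h^3 + 2130*h^2 - 570*h - 14)/(729*h^6 - 729*h^5 + 486*h^4 - 189*h^3 + 54*h^2 - 9*h + 1)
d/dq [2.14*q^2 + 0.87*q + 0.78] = 4.28*q + 0.87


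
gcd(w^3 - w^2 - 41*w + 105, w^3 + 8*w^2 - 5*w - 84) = w^2 + 4*w - 21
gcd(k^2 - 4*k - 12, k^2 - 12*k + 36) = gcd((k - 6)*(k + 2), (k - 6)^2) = k - 6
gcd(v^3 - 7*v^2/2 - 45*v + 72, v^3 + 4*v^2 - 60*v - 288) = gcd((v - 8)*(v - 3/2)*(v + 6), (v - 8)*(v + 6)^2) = v^2 - 2*v - 48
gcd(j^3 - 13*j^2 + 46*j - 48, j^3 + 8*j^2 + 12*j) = 1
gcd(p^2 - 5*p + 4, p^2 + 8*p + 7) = 1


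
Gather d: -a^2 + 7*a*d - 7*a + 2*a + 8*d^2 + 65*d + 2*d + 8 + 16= -a^2 - 5*a + 8*d^2 + d*(7*a + 67) + 24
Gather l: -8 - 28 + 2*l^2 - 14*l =2*l^2 - 14*l - 36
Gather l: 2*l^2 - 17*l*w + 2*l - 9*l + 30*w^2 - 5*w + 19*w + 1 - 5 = 2*l^2 + l*(-17*w - 7) + 30*w^2 + 14*w - 4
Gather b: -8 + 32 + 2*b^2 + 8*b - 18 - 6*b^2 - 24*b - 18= -4*b^2 - 16*b - 12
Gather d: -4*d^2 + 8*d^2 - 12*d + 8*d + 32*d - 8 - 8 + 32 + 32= 4*d^2 + 28*d + 48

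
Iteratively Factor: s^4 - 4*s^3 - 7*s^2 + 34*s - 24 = (s - 4)*(s^3 - 7*s + 6) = (s - 4)*(s + 3)*(s^2 - 3*s + 2) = (s - 4)*(s - 2)*(s + 3)*(s - 1)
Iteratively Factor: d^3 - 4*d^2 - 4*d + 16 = (d - 4)*(d^2 - 4) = (d - 4)*(d + 2)*(d - 2)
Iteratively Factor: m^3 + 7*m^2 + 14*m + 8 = (m + 2)*(m^2 + 5*m + 4) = (m + 1)*(m + 2)*(m + 4)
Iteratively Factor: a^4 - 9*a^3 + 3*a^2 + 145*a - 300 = (a - 5)*(a^3 - 4*a^2 - 17*a + 60) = (a - 5)^2*(a^2 + a - 12) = (a - 5)^2*(a + 4)*(a - 3)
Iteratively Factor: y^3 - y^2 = (y - 1)*(y^2) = y*(y - 1)*(y)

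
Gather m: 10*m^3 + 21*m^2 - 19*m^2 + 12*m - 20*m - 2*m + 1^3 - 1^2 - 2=10*m^3 + 2*m^2 - 10*m - 2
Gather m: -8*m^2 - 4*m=-8*m^2 - 4*m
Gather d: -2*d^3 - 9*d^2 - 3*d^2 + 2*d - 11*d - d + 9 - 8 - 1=-2*d^3 - 12*d^2 - 10*d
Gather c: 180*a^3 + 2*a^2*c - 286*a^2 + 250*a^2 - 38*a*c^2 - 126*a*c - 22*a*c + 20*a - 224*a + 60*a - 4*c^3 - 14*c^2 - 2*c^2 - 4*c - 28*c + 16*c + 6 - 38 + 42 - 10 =180*a^3 - 36*a^2 - 144*a - 4*c^3 + c^2*(-38*a - 16) + c*(2*a^2 - 148*a - 16)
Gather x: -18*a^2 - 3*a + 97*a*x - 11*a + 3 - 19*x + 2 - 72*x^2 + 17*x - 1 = -18*a^2 - 14*a - 72*x^2 + x*(97*a - 2) + 4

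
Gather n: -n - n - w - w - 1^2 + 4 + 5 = -2*n - 2*w + 8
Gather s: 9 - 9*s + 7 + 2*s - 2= 14 - 7*s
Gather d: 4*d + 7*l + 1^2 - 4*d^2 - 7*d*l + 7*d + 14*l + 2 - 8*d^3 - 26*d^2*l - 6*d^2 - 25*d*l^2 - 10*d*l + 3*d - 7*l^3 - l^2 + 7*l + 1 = -8*d^3 + d^2*(-26*l - 10) + d*(-25*l^2 - 17*l + 14) - 7*l^3 - l^2 + 28*l + 4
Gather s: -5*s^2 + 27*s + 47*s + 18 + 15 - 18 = -5*s^2 + 74*s + 15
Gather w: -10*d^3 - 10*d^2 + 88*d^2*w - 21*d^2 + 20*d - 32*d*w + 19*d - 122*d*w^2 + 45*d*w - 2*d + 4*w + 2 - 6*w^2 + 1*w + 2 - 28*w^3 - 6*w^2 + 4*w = -10*d^3 - 31*d^2 + 37*d - 28*w^3 + w^2*(-122*d - 12) + w*(88*d^2 + 13*d + 9) + 4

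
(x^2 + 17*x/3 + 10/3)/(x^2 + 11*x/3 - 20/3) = (3*x + 2)/(3*x - 4)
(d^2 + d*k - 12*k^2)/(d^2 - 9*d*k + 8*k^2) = (d^2 + d*k - 12*k^2)/(d^2 - 9*d*k + 8*k^2)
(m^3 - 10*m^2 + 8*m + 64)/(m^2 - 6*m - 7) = (-m^3 + 10*m^2 - 8*m - 64)/(-m^2 + 6*m + 7)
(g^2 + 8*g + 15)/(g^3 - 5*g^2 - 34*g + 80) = (g + 3)/(g^2 - 10*g + 16)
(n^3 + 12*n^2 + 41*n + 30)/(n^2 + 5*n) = n + 7 + 6/n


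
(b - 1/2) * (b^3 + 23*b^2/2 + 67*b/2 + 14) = b^4 + 11*b^3 + 111*b^2/4 - 11*b/4 - 7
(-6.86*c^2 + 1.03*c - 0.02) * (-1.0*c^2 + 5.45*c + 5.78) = 6.86*c^4 - 38.417*c^3 - 34.0173*c^2 + 5.8444*c - 0.1156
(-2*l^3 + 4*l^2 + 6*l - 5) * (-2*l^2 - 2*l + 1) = 4*l^5 - 4*l^4 - 22*l^3 + 2*l^2 + 16*l - 5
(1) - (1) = 0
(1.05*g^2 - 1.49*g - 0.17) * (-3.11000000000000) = -3.2655*g^2 + 4.6339*g + 0.5287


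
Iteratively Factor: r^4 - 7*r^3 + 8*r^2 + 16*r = (r + 1)*(r^3 - 8*r^2 + 16*r) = (r - 4)*(r + 1)*(r^2 - 4*r) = (r - 4)^2*(r + 1)*(r)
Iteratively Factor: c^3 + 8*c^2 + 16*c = (c + 4)*(c^2 + 4*c) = c*(c + 4)*(c + 4)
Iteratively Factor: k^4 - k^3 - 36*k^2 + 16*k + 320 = (k + 4)*(k^3 - 5*k^2 - 16*k + 80) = (k - 5)*(k + 4)*(k^2 - 16) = (k - 5)*(k + 4)^2*(k - 4)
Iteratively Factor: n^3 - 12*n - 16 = (n + 2)*(n^2 - 2*n - 8) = (n + 2)^2*(n - 4)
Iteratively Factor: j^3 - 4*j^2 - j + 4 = (j - 1)*(j^2 - 3*j - 4) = (j - 4)*(j - 1)*(j + 1)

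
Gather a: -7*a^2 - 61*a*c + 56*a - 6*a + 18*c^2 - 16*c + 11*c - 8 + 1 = -7*a^2 + a*(50 - 61*c) + 18*c^2 - 5*c - 7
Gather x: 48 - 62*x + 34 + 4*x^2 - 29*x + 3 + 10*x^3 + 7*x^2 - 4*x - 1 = 10*x^3 + 11*x^2 - 95*x + 84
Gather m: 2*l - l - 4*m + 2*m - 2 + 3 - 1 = l - 2*m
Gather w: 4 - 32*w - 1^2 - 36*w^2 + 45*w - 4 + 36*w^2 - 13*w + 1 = 0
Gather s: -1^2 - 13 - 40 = -54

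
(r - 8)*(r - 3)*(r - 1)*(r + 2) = r^4 - 10*r^3 + 11*r^2 + 46*r - 48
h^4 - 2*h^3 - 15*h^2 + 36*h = h*(h - 3)^2*(h + 4)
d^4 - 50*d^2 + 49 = (d - 7)*(d - 1)*(d + 1)*(d + 7)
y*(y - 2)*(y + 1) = y^3 - y^2 - 2*y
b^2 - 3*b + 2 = (b - 2)*(b - 1)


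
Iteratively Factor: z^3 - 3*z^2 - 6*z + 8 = (z - 4)*(z^2 + z - 2) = (z - 4)*(z + 2)*(z - 1)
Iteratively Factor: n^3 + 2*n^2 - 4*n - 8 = (n + 2)*(n^2 - 4) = (n - 2)*(n + 2)*(n + 2)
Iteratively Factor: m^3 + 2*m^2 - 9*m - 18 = (m - 3)*(m^2 + 5*m + 6) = (m - 3)*(m + 3)*(m + 2)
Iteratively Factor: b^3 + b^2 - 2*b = (b + 2)*(b^2 - b) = (b - 1)*(b + 2)*(b)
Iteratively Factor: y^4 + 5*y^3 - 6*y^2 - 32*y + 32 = (y - 1)*(y^3 + 6*y^2 - 32) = (y - 1)*(y + 4)*(y^2 + 2*y - 8) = (y - 2)*(y - 1)*(y + 4)*(y + 4)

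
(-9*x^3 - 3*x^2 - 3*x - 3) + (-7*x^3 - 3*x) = -16*x^3 - 3*x^2 - 6*x - 3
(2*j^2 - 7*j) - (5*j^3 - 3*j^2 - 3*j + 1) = -5*j^3 + 5*j^2 - 4*j - 1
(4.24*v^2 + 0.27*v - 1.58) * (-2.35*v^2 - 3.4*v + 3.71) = -9.964*v^4 - 15.0505*v^3 + 18.5254*v^2 + 6.3737*v - 5.8618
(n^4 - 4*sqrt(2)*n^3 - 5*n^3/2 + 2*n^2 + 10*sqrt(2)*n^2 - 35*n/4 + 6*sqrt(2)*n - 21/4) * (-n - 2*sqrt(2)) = -n^5 + 5*n^4/2 + 2*sqrt(2)*n^4 - 5*sqrt(2)*n^3 + 14*n^3 - 125*n^2/4 - 10*sqrt(2)*n^2 - 75*n/4 + 35*sqrt(2)*n/2 + 21*sqrt(2)/2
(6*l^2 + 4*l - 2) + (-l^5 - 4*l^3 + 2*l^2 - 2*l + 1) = -l^5 - 4*l^3 + 8*l^2 + 2*l - 1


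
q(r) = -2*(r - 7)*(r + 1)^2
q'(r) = -2*(r - 7)*(2*r + 2) - 2*(r + 1)^2 = 2*(13 - 3*r)*(r + 1)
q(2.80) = 121.30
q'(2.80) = 34.96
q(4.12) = 150.99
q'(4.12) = 6.55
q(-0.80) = 0.62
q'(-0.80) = 6.16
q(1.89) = 85.36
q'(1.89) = 42.37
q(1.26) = 58.64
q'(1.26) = 41.67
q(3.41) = 139.64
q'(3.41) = 24.43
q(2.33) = 103.57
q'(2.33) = 40.03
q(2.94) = 126.05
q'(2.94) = 32.94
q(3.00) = 128.00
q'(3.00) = 32.00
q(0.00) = 14.00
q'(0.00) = 26.00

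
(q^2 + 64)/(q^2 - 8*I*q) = (q + 8*I)/q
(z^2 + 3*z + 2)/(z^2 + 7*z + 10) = (z + 1)/(z + 5)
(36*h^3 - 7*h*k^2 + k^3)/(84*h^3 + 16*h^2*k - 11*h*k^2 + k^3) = (3*h - k)/(7*h - k)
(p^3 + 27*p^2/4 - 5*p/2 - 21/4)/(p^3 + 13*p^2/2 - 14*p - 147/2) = (4*p^2 - p - 3)/(2*(2*p^2 - p - 21))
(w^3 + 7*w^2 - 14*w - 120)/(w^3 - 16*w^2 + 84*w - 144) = (w^2 + 11*w + 30)/(w^2 - 12*w + 36)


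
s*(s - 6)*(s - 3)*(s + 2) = s^4 - 7*s^3 + 36*s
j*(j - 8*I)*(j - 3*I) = j^3 - 11*I*j^2 - 24*j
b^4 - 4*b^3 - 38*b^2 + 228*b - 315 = (b - 5)*(b - 3)^2*(b + 7)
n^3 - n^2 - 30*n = n*(n - 6)*(n + 5)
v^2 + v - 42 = (v - 6)*(v + 7)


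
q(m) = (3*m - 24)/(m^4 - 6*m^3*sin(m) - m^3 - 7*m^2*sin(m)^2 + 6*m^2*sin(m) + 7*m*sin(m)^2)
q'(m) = (3*m - 24)*(6*m^3*cos(m) - 4*m^3 + 14*m^2*sin(m)*cos(m) + 18*m^2*sin(m) - 6*m^2*cos(m) + 3*m^2 + 14*m*sin(m)^2 - 14*m*sin(m)*cos(m) - 12*m*sin(m) - 7*sin(m)^2)/(m^4 - 6*m^3*sin(m) - m^3 - 7*m^2*sin(m)^2 + 6*m^2*sin(m) + 7*m*sin(m)^2)^2 + 3/(m^4 - 6*m^3*sin(m) - m^3 - 7*m^2*sin(m)^2 + 6*m^2*sin(m) + 7*m*sin(m)^2) = 3*(6*m^4*cos(m) - 3*m^4 + 12*m^3*sin(m) + 7*m^3*sin(2*m) - 54*m^3*cos(m) + 34*m^3 - 150*m^2*sin(m) - 63*m^2*sin(2*m) + 48*m^2*cos(m) - 7*m^2*cos(2*m)/2 - 41*m^2/2 + 96*m*sin(m) + 56*sqrt(2)*m*sin(2*m + pi/4) - 56*m - 28*cos(2*m) + 28)/(m^2*(m - 1)^2*(m - 7*sin(m))^2*(m + sin(m))^2)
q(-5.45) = -0.02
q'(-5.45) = -0.01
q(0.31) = -96.06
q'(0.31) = 786.28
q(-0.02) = 245738.09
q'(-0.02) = 37068261.65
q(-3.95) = -0.06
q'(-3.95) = -0.07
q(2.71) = 5.02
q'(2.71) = 163.26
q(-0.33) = 44.91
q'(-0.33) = 428.39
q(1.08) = 24.04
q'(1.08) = -355.16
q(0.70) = -20.37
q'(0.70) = 14.01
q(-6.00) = -0.02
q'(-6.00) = 0.00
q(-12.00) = 0.00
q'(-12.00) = 0.00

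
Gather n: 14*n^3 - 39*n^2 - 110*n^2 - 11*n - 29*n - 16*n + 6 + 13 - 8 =14*n^3 - 149*n^2 - 56*n + 11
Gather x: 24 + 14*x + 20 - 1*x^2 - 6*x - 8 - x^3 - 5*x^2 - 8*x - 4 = -x^3 - 6*x^2 + 32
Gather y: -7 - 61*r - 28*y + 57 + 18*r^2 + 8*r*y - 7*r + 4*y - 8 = 18*r^2 - 68*r + y*(8*r - 24) + 42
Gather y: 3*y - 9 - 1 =3*y - 10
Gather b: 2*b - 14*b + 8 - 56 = -12*b - 48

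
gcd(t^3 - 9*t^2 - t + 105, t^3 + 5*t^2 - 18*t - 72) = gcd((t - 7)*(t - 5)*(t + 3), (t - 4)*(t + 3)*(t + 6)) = t + 3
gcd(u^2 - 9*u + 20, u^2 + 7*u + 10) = 1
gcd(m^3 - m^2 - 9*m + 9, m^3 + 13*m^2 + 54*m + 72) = m + 3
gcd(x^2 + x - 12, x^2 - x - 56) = 1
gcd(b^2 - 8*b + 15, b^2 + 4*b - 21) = b - 3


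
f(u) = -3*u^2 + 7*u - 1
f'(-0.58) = 10.48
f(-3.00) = -49.00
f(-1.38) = -16.37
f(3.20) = -9.32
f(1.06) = 3.05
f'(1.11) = 0.34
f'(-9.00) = 61.00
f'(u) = 7 - 6*u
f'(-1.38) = 15.28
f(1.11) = 3.07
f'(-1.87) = 18.22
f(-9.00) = -307.00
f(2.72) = -4.16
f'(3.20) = -12.20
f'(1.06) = 0.64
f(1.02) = 3.02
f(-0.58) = -6.07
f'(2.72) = -9.32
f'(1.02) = 0.88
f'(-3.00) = 25.00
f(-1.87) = -24.58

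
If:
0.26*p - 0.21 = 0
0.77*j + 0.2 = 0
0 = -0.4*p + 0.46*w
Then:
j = -0.26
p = 0.81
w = 0.70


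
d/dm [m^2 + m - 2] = 2*m + 1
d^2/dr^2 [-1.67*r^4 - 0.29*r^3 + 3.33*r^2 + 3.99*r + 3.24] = -20.04*r^2 - 1.74*r + 6.66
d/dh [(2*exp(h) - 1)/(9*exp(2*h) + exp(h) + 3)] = (-(2*exp(h) - 1)*(18*exp(h) + 1) + 18*exp(2*h) + 2*exp(h) + 6)*exp(h)/(9*exp(2*h) + exp(h) + 3)^2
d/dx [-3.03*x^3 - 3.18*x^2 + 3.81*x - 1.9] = -9.09*x^2 - 6.36*x + 3.81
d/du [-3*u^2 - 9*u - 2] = -6*u - 9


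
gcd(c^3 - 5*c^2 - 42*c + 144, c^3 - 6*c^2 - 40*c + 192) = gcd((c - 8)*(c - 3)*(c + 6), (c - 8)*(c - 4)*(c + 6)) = c^2 - 2*c - 48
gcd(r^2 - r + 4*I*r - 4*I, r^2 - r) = r - 1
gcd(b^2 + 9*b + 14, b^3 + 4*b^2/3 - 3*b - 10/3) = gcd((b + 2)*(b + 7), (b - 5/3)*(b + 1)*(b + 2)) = b + 2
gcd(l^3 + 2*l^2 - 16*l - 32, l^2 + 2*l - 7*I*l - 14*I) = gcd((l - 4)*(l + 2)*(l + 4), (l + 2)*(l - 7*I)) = l + 2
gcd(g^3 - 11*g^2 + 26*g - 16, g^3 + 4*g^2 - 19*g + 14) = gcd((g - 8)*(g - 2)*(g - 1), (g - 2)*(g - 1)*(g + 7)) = g^2 - 3*g + 2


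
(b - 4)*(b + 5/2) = b^2 - 3*b/2 - 10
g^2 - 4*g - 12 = (g - 6)*(g + 2)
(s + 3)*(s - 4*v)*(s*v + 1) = s^3*v - 4*s^2*v^2 + 3*s^2*v + s^2 - 12*s*v^2 - 4*s*v + 3*s - 12*v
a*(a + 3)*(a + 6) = a^3 + 9*a^2 + 18*a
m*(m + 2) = m^2 + 2*m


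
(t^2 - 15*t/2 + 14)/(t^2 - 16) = (t - 7/2)/(t + 4)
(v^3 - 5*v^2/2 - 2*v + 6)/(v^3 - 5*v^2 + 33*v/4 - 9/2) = 2*(2*v^2 - v - 6)/(4*v^2 - 12*v + 9)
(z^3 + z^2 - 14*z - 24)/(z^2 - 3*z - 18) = (z^2 - 2*z - 8)/(z - 6)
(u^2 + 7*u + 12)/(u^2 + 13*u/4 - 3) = 4*(u + 3)/(4*u - 3)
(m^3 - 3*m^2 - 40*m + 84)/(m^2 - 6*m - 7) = (m^2 + 4*m - 12)/(m + 1)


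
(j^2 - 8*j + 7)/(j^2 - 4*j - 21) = (j - 1)/(j + 3)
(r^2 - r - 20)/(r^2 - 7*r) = (r^2 - r - 20)/(r*(r - 7))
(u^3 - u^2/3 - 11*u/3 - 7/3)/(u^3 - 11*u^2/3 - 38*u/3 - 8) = (3*u^2 - 4*u - 7)/(3*u^2 - 14*u - 24)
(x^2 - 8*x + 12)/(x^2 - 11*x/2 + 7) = 2*(x - 6)/(2*x - 7)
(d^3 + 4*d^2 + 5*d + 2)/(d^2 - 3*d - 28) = (d^3 + 4*d^2 + 5*d + 2)/(d^2 - 3*d - 28)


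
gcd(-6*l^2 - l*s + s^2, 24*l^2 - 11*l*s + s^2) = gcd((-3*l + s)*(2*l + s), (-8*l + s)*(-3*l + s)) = -3*l + s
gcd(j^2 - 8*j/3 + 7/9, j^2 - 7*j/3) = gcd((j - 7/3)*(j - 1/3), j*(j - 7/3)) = j - 7/3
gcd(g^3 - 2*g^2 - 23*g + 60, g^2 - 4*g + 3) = g - 3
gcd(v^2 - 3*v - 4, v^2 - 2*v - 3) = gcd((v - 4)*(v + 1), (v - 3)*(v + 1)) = v + 1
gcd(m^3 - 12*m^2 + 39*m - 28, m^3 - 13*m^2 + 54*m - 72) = m - 4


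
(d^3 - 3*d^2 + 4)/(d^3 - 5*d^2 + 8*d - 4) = (d + 1)/(d - 1)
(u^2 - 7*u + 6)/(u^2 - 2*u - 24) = (u - 1)/(u + 4)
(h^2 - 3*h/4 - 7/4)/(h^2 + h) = (h - 7/4)/h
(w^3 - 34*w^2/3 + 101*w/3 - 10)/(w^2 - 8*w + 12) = (3*w^2 - 16*w + 5)/(3*(w - 2))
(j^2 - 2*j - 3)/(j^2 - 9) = (j + 1)/(j + 3)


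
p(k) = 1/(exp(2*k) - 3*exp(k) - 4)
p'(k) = (-2*exp(2*k) + 3*exp(k))/(exp(2*k) - 3*exp(k) - 4)^2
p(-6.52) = -0.25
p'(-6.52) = 0.00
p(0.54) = -0.16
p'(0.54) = -0.02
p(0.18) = -0.16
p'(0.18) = 0.02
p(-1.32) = -0.21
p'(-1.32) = 0.03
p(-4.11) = -0.25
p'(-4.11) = 0.00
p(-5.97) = -0.25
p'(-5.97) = 0.00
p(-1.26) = -0.21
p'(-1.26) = 0.03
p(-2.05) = -0.23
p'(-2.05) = 0.02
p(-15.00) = -0.25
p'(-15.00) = 0.00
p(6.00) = 0.00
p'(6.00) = 0.00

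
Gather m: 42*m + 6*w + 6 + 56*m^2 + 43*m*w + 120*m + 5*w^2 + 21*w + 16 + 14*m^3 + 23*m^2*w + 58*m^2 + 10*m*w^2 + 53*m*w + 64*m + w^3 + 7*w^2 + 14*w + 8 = 14*m^3 + m^2*(23*w + 114) + m*(10*w^2 + 96*w + 226) + w^3 + 12*w^2 + 41*w + 30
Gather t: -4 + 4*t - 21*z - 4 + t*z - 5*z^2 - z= t*(z + 4) - 5*z^2 - 22*z - 8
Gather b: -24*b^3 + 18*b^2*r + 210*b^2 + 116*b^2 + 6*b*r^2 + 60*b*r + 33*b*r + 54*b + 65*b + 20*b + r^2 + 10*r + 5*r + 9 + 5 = -24*b^3 + b^2*(18*r + 326) + b*(6*r^2 + 93*r + 139) + r^2 + 15*r + 14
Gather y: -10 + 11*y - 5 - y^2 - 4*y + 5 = -y^2 + 7*y - 10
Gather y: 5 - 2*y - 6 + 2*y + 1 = 0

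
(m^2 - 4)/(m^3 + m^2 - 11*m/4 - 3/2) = 4*(m - 2)/(4*m^2 - 4*m - 3)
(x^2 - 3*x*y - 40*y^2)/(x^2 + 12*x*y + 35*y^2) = (x - 8*y)/(x + 7*y)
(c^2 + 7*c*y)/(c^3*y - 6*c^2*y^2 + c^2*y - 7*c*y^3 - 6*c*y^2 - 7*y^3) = c*(-c - 7*y)/(y*(-c^3 + 6*c^2*y - c^2 + 7*c*y^2 + 6*c*y + 7*y^2))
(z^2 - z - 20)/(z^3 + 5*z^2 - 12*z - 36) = (z^2 - z - 20)/(z^3 + 5*z^2 - 12*z - 36)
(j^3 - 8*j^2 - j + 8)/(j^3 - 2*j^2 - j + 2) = (j - 8)/(j - 2)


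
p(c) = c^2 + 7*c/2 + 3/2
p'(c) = 2*c + 7/2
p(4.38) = 36.01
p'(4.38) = 12.26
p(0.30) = 2.64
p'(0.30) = 4.10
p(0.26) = 2.48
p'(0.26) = 4.02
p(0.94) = 5.67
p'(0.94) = 5.38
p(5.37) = 49.13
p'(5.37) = 14.24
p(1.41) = 8.42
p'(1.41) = 6.32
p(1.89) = 11.69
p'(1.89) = 7.28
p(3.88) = 30.13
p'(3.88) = 11.26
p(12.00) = 187.50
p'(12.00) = 27.50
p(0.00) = 1.50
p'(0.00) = 3.50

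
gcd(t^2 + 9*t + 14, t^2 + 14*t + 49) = t + 7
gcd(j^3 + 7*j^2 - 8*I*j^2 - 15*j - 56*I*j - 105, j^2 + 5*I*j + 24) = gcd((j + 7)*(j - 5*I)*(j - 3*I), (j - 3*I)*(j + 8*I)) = j - 3*I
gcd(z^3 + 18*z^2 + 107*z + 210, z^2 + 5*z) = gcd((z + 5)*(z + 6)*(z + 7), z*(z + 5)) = z + 5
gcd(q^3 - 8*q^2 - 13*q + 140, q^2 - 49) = q - 7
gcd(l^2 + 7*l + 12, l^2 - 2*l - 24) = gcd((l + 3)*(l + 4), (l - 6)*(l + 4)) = l + 4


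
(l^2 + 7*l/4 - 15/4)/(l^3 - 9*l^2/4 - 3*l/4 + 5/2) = (l + 3)/(l^2 - l - 2)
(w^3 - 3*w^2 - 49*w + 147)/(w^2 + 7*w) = w - 10 + 21/w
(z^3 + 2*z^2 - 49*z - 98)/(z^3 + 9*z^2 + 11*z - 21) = (z^2 - 5*z - 14)/(z^2 + 2*z - 3)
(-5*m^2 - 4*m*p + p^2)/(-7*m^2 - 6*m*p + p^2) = (-5*m + p)/(-7*m + p)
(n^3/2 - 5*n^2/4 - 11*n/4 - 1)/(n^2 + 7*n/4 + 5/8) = 2*(n^2 - 3*n - 4)/(4*n + 5)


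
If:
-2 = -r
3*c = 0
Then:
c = 0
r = 2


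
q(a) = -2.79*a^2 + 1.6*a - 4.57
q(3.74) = -37.61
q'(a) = 1.6 - 5.58*a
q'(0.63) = -1.92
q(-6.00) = -114.61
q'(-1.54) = 10.19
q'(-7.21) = 41.83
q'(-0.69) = 5.45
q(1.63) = -9.37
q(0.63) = -4.67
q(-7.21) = -161.14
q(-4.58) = -70.42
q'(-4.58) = 27.16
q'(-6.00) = 35.08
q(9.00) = -216.16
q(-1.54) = -13.65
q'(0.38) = -0.52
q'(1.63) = -7.50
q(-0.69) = -7.00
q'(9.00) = -48.62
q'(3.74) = -19.27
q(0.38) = -4.36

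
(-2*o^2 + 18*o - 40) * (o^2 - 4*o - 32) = -2*o^4 + 26*o^3 - 48*o^2 - 416*o + 1280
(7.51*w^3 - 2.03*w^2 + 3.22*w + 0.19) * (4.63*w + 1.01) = 34.7713*w^4 - 1.8138*w^3 + 12.8583*w^2 + 4.1319*w + 0.1919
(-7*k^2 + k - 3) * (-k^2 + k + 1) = 7*k^4 - 8*k^3 - 3*k^2 - 2*k - 3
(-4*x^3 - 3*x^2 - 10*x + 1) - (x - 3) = -4*x^3 - 3*x^2 - 11*x + 4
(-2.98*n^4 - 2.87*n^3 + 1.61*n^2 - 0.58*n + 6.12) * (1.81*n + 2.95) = -5.3938*n^5 - 13.9857*n^4 - 5.5524*n^3 + 3.6997*n^2 + 9.3662*n + 18.054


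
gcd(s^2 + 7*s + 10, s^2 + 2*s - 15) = s + 5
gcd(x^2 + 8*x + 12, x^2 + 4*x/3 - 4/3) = x + 2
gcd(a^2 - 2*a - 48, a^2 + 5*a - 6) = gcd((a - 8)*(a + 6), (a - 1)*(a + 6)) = a + 6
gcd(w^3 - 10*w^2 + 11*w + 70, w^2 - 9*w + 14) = w - 7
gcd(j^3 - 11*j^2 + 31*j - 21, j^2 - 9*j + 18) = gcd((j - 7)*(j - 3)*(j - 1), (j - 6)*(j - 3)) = j - 3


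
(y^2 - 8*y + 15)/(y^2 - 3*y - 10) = (y - 3)/(y + 2)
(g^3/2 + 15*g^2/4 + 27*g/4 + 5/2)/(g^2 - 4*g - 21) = (2*g^3 + 15*g^2 + 27*g + 10)/(4*(g^2 - 4*g - 21))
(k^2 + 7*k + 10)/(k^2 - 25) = (k + 2)/(k - 5)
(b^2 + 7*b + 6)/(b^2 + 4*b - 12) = (b + 1)/(b - 2)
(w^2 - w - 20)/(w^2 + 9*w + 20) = (w - 5)/(w + 5)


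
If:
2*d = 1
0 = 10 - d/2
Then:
No Solution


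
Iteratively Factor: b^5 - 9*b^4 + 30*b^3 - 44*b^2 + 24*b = (b - 2)*(b^4 - 7*b^3 + 16*b^2 - 12*b) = b*(b - 2)*(b^3 - 7*b^2 + 16*b - 12) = b*(b - 3)*(b - 2)*(b^2 - 4*b + 4) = b*(b - 3)*(b - 2)^2*(b - 2)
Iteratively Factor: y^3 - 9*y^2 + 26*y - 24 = (y - 4)*(y^2 - 5*y + 6) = (y - 4)*(y - 2)*(y - 3)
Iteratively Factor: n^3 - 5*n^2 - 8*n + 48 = (n - 4)*(n^2 - n - 12) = (n - 4)*(n + 3)*(n - 4)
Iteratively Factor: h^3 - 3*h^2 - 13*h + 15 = (h - 5)*(h^2 + 2*h - 3) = (h - 5)*(h - 1)*(h + 3)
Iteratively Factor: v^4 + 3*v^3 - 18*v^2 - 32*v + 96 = (v - 2)*(v^3 + 5*v^2 - 8*v - 48) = (v - 2)*(v + 4)*(v^2 + v - 12) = (v - 2)*(v + 4)^2*(v - 3)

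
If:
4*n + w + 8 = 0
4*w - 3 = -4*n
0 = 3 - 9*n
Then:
No Solution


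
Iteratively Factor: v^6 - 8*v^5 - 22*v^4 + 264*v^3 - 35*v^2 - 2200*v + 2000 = (v - 5)*(v^5 - 3*v^4 - 37*v^3 + 79*v^2 + 360*v - 400) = (v - 5)*(v + 4)*(v^4 - 7*v^3 - 9*v^2 + 115*v - 100) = (v - 5)^2*(v + 4)*(v^3 - 2*v^2 - 19*v + 20) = (v - 5)^3*(v + 4)*(v^2 + 3*v - 4) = (v - 5)^3*(v - 1)*(v + 4)*(v + 4)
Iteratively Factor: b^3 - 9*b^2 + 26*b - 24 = (b - 4)*(b^2 - 5*b + 6) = (b - 4)*(b - 3)*(b - 2)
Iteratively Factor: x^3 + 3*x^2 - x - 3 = (x + 3)*(x^2 - 1) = (x + 1)*(x + 3)*(x - 1)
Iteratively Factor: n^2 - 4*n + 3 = (n - 1)*(n - 3)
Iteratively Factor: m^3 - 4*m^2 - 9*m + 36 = (m + 3)*(m^2 - 7*m + 12) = (m - 3)*(m + 3)*(m - 4)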